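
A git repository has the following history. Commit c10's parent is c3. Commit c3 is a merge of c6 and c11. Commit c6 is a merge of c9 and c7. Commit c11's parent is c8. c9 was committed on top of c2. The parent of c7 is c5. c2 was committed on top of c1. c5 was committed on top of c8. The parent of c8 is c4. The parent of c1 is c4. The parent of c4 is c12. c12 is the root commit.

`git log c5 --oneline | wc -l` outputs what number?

Walking parent pointers from c5: reachable set = {c12, c4, c5, c8}.
That is 4 commits.

4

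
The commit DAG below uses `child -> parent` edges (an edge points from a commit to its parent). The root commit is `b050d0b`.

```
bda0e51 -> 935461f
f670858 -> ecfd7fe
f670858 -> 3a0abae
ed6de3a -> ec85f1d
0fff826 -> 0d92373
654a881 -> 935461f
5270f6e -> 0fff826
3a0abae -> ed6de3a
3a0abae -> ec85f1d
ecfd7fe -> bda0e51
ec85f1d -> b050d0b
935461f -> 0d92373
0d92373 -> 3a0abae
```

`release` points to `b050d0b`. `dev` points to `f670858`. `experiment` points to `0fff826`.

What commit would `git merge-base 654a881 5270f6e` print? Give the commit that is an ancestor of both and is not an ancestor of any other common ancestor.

Ancestors of 654a881: {0d92373, 3a0abae, 654a881, 935461f, b050d0b, ec85f1d, ed6de3a}.
Ancestors of 5270f6e: {0d92373, 0fff826, 3a0abae, 5270f6e, b050d0b, ec85f1d, ed6de3a}.
Common ancestors: {0d92373, 3a0abae, b050d0b, ec85f1d, ed6de3a}.
Among these, 0d92373 is not an ancestor of any other common ancestor — it is the merge base.

0d92373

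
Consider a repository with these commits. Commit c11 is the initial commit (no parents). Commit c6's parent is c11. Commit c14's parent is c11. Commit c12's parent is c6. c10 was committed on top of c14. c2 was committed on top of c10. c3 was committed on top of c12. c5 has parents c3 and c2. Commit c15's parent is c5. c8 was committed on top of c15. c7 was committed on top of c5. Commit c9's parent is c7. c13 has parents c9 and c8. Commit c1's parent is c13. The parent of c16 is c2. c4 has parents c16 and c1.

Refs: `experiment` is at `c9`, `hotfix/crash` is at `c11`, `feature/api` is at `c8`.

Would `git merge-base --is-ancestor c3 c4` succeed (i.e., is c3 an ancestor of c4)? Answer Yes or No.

Yes

Ancestors of c4 (commits reachable by following parents): {c1, c10, c11, c12, c13, c14, c15, c16, c2, c3, c4, c5, c6, c7, c8, c9}.
c3 is in that set, so it is an ancestor of c4.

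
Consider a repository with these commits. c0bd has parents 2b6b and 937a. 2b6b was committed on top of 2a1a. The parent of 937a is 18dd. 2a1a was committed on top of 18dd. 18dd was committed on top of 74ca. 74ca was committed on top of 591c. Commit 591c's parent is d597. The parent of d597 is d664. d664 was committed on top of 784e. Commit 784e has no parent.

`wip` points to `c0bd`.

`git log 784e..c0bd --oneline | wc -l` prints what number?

9

Reachable from c0bd: {18dd, 2a1a, 2b6b, 591c, 74ca, 784e, 937a, c0bd, d597, d664}.
Reachable from 784e: {784e}.
In c0bd's history but not 784e's: {18dd, 2a1a, 2b6b, 591c, 74ca, 937a, c0bd, d597, d664} — 9 commits.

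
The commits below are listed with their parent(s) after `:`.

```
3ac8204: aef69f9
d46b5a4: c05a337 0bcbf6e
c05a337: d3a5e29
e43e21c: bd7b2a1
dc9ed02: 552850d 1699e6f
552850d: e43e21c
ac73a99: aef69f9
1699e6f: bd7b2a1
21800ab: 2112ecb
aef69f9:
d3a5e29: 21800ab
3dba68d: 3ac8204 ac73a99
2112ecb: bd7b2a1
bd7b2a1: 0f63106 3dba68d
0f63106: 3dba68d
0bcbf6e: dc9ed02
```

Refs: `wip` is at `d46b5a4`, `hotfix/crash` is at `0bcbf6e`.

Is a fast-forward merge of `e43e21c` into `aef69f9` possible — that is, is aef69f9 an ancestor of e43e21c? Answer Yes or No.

Yes

A fast-forward from aef69f9 to e43e21c is possible iff aef69f9 is an ancestor of e43e21c.
Ancestors of e43e21c: {0f63106, 3ac8204, 3dba68d, ac73a99, aef69f9, bd7b2a1, e43e21c}.
aef69f9 is among them, so fast-forward is possible.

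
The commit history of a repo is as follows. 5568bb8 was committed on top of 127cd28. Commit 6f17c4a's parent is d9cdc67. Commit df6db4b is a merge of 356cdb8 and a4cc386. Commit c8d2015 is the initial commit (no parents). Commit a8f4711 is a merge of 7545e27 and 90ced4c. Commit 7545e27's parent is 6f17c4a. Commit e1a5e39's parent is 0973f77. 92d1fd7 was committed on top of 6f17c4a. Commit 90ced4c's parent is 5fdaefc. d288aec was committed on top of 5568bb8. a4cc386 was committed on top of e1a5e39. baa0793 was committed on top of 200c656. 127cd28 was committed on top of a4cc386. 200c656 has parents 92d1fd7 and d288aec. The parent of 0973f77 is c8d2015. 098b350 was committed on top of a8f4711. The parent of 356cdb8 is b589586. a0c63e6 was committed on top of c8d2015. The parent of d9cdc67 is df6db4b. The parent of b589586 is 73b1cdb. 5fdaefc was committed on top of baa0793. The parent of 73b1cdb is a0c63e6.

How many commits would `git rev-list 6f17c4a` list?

Walking parent pointers from 6f17c4a: reachable set = {0973f77, 356cdb8, 6f17c4a, 73b1cdb, a0c63e6, a4cc386, b589586, c8d2015, d9cdc67, df6db4b, e1a5e39}.
That is 11 commits.

11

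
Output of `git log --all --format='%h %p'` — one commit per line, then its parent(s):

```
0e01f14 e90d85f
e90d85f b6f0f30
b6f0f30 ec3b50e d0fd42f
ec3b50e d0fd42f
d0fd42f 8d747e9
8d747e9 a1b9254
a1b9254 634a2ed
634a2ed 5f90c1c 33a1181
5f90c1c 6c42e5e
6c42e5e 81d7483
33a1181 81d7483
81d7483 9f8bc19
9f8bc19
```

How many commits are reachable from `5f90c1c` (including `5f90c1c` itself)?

Walking parent pointers from 5f90c1c: reachable set = {5f90c1c, 6c42e5e, 81d7483, 9f8bc19}.
That is 4 commits.

4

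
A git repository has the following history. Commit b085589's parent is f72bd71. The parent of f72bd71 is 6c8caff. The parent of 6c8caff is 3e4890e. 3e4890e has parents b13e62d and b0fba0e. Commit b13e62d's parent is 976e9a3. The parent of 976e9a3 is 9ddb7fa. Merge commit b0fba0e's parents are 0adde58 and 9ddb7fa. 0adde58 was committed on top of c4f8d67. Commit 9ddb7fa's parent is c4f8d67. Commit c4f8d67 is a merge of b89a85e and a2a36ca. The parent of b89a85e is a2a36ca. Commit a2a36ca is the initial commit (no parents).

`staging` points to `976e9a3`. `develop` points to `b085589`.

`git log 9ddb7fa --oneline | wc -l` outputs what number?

4

Walking parent pointers from 9ddb7fa: reachable set = {9ddb7fa, a2a36ca, b89a85e, c4f8d67}.
That is 4 commits.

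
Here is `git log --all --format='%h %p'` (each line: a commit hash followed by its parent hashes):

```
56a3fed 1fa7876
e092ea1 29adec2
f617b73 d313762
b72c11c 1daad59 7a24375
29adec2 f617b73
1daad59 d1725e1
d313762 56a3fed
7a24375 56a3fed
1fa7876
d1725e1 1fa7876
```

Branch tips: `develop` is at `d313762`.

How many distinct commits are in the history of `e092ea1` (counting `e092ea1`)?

Walking parent pointers from e092ea1: reachable set = {1fa7876, 29adec2, 56a3fed, d313762, e092ea1, f617b73}.
That is 6 commits.

6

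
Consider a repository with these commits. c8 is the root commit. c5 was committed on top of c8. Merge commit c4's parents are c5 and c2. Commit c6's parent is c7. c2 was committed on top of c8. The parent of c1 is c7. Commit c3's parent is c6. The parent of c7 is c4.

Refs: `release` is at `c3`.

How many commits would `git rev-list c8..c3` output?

Reachable from c3: {c2, c3, c4, c5, c6, c7, c8}.
Reachable from c8: {c8}.
In c3's history but not c8's: {c2, c3, c4, c5, c6, c7} — 6 commits.

6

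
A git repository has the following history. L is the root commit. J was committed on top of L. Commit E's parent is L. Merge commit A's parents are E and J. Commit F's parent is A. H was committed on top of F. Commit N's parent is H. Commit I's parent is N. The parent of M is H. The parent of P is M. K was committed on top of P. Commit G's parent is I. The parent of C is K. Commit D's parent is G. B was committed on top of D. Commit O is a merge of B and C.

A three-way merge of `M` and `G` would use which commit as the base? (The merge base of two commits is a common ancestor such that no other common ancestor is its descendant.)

H

Ancestors of M: {A, E, F, H, J, L, M}.
Ancestors of G: {A, E, F, G, H, I, J, L, N}.
Common ancestors: {A, E, F, H, J, L}.
Among these, H is not an ancestor of any other common ancestor — it is the merge base.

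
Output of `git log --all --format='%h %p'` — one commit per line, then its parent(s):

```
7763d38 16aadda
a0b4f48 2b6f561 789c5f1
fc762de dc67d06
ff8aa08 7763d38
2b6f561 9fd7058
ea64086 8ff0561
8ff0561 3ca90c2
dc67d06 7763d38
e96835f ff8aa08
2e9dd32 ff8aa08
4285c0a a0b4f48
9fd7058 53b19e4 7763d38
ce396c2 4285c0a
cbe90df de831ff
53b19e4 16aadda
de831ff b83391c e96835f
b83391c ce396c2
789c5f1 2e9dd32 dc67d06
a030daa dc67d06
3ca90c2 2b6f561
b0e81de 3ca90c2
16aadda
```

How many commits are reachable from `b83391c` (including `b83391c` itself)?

Walking parent pointers from b83391c: reachable set = {16aadda, 2b6f561, 2e9dd32, 4285c0a, 53b19e4, 7763d38, 789c5f1, 9fd7058, a0b4f48, b83391c, ce396c2, dc67d06, ff8aa08}.
That is 13 commits.

13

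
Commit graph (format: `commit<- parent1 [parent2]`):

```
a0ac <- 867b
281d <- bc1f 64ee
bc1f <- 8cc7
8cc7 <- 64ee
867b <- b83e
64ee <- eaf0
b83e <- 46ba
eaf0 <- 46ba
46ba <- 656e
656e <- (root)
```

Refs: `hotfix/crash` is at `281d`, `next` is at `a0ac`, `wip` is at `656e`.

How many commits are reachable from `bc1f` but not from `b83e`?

Reachable from bc1f: {46ba, 64ee, 656e, 8cc7, bc1f, eaf0}.
Reachable from b83e: {46ba, 656e, b83e}.
In bc1f's history but not b83e's: {64ee, 8cc7, bc1f, eaf0} — 4 commits.

4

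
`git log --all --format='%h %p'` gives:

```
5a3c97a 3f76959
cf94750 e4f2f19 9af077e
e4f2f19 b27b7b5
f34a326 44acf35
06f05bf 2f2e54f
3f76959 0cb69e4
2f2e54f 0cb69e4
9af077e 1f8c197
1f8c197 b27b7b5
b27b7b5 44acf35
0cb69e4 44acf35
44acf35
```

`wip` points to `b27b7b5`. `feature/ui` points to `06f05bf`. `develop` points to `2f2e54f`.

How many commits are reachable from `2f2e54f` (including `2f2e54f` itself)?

Walking parent pointers from 2f2e54f: reachable set = {0cb69e4, 2f2e54f, 44acf35}.
That is 3 commits.

3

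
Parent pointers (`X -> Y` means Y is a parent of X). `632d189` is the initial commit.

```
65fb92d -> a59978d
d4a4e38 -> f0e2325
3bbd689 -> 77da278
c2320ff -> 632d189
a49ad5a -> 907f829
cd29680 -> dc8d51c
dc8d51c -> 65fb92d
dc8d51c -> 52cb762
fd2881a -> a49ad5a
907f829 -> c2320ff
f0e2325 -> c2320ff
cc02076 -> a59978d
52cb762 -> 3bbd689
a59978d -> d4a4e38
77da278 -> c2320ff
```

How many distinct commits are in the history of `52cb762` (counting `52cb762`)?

5

Walking parent pointers from 52cb762: reachable set = {3bbd689, 52cb762, 632d189, 77da278, c2320ff}.
That is 5 commits.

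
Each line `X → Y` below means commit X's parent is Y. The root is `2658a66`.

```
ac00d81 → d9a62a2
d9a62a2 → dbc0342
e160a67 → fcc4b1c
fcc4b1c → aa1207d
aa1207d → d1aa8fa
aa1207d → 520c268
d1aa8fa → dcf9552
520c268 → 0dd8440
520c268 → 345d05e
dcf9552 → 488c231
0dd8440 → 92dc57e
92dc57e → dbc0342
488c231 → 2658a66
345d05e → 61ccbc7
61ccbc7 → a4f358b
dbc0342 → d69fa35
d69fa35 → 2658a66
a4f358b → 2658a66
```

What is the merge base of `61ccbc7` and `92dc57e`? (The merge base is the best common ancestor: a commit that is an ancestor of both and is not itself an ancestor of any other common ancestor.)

2658a66

Ancestors of 61ccbc7: {2658a66, 61ccbc7, a4f358b}.
Ancestors of 92dc57e: {2658a66, 92dc57e, d69fa35, dbc0342}.
Common ancestors: {2658a66}.
The only common ancestor is 2658a66, so it is the merge base.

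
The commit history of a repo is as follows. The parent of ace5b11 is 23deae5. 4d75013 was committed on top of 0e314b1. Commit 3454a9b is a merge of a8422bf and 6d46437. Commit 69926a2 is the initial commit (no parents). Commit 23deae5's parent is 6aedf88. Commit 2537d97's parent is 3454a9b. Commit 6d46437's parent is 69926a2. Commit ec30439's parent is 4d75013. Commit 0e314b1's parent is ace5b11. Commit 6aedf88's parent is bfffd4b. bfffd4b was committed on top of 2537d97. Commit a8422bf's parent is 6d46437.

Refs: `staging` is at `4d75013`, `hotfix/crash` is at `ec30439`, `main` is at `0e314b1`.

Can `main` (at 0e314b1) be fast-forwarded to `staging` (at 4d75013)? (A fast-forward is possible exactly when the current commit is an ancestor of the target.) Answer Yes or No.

Yes

A fast-forward from 0e314b1 to 4d75013 is possible iff 0e314b1 is an ancestor of 4d75013.
Ancestors of 4d75013: {0e314b1, 23deae5, 2537d97, 3454a9b, 4d75013, 69926a2, 6aedf88, 6d46437, a8422bf, ace5b11, bfffd4b}.
0e314b1 is among them, so fast-forward is possible.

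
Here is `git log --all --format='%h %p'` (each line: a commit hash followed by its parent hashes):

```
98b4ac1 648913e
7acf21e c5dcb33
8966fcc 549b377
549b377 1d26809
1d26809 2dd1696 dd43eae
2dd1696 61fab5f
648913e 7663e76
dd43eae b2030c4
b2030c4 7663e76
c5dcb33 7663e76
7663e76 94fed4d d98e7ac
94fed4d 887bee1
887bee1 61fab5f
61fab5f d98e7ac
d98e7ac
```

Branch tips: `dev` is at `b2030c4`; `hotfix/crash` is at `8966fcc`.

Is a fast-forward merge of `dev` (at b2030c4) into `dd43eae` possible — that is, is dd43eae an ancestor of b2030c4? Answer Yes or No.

No

A fast-forward from dd43eae to b2030c4 is possible iff dd43eae is an ancestor of b2030c4.
Ancestors of b2030c4: {61fab5f, 7663e76, 887bee1, 94fed4d, b2030c4, d98e7ac}.
dd43eae is not among them, so fast-forward is not possible.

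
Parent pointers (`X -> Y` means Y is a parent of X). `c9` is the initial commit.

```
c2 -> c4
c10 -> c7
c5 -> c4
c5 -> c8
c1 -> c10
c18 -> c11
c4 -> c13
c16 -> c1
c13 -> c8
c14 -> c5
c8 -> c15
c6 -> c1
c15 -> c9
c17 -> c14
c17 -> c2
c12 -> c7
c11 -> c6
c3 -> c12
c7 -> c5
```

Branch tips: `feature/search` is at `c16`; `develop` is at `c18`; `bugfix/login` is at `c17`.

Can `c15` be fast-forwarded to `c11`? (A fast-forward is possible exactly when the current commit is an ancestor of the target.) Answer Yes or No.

Yes

A fast-forward from c15 to c11 is possible iff c15 is an ancestor of c11.
Ancestors of c11: {c1, c10, c11, c13, c15, c4, c5, c6, c7, c8, c9}.
c15 is among them, so fast-forward is possible.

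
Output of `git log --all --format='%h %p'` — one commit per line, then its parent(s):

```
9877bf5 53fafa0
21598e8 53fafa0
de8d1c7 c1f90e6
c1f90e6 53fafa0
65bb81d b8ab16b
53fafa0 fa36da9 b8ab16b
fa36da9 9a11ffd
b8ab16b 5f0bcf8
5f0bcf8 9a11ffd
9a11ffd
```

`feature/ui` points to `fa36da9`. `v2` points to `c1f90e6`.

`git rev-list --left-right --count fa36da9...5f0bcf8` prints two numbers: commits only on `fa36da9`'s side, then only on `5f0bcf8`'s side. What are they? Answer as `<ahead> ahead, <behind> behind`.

1 ahead, 1 behind

Reachable from fa36da9: {9a11ffd, fa36da9}.
Reachable from 5f0bcf8: {5f0bcf8, 9a11ffd}.
Only in fa36da9's history (ahead): {fa36da9} — 1.
Only in 5f0bcf8's history (behind): {5f0bcf8} — 1.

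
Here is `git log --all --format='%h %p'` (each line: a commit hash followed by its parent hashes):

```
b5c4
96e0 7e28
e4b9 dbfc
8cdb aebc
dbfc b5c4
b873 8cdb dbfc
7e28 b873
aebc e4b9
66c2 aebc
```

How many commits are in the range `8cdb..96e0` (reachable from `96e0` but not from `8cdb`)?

3

Reachable from 96e0: {7e28, 8cdb, 96e0, aebc, b5c4, b873, dbfc, e4b9}.
Reachable from 8cdb: {8cdb, aebc, b5c4, dbfc, e4b9}.
In 96e0's history but not 8cdb's: {7e28, 96e0, b873} — 3 commits.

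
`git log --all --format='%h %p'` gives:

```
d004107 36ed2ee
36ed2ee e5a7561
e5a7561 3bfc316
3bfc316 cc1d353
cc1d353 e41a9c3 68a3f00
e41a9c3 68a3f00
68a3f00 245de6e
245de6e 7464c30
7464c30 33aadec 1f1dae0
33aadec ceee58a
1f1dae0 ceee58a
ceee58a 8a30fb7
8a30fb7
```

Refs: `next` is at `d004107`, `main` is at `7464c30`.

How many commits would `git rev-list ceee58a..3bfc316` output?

Reachable from 3bfc316: {1f1dae0, 245de6e, 33aadec, 3bfc316, 68a3f00, 7464c30, 8a30fb7, cc1d353, ceee58a, e41a9c3}.
Reachable from ceee58a: {8a30fb7, ceee58a}.
In 3bfc316's history but not ceee58a's: {1f1dae0, 245de6e, 33aadec, 3bfc316, 68a3f00, 7464c30, cc1d353, e41a9c3} — 8 commits.

8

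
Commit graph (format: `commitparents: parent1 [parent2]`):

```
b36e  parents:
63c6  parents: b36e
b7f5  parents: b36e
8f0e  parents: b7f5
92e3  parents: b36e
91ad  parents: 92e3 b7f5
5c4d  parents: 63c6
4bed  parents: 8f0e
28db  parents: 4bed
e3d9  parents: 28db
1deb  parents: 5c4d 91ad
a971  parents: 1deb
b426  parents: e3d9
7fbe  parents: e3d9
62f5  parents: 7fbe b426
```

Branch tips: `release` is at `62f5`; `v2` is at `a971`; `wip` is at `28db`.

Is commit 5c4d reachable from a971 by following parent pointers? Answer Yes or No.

Ancestors of a971 (commits reachable by following parents): {1deb, 5c4d, 63c6, 91ad, 92e3, a971, b36e, b7f5}.
5c4d is in that set, so it is an ancestor of a971.

Yes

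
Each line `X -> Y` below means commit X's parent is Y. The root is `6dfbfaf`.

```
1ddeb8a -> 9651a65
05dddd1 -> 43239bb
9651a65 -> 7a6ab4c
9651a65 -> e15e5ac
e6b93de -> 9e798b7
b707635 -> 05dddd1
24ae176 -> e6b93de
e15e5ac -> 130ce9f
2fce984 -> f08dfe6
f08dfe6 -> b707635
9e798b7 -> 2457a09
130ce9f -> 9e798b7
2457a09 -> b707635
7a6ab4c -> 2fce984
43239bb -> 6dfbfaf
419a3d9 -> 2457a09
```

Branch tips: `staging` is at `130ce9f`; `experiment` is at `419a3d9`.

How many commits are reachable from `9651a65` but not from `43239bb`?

10

Reachable from 9651a65: {05dddd1, 130ce9f, 2457a09, 2fce984, 43239bb, 6dfbfaf, 7a6ab4c, 9651a65, 9e798b7, b707635, e15e5ac, f08dfe6}.
Reachable from 43239bb: {43239bb, 6dfbfaf}.
In 9651a65's history but not 43239bb's: {05dddd1, 130ce9f, 2457a09, 2fce984, 7a6ab4c, 9651a65, 9e798b7, b707635, e15e5ac, f08dfe6} — 10 commits.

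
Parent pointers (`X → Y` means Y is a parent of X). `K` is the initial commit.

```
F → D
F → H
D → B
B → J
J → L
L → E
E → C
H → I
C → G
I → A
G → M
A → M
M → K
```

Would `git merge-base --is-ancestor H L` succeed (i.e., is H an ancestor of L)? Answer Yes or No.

No

Ancestors of L: {C, E, G, K, L, M}.
H is not in that set, so it is not an ancestor of L.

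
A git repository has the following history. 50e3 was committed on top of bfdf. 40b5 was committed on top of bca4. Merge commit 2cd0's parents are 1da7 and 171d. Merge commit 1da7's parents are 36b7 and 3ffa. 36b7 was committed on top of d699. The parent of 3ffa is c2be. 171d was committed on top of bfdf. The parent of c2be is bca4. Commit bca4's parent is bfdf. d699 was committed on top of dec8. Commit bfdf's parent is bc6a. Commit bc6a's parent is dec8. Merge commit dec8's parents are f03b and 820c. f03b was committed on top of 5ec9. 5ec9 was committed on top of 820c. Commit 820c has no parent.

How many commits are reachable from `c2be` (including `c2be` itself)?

8

Walking parent pointers from c2be: reachable set = {5ec9, 820c, bc6a, bca4, bfdf, c2be, dec8, f03b}.
That is 8 commits.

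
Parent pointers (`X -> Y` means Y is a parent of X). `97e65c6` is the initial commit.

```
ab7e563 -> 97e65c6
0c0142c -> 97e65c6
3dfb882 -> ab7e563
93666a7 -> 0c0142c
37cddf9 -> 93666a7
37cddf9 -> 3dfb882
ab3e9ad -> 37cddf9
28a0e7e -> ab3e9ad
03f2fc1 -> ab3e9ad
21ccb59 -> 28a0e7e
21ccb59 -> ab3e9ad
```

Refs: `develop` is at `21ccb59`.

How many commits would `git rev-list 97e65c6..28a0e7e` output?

7

Reachable from 28a0e7e: {0c0142c, 28a0e7e, 37cddf9, 3dfb882, 93666a7, 97e65c6, ab3e9ad, ab7e563}.
Reachable from 97e65c6: {97e65c6}.
In 28a0e7e's history but not 97e65c6's: {0c0142c, 28a0e7e, 37cddf9, 3dfb882, 93666a7, ab3e9ad, ab7e563} — 7 commits.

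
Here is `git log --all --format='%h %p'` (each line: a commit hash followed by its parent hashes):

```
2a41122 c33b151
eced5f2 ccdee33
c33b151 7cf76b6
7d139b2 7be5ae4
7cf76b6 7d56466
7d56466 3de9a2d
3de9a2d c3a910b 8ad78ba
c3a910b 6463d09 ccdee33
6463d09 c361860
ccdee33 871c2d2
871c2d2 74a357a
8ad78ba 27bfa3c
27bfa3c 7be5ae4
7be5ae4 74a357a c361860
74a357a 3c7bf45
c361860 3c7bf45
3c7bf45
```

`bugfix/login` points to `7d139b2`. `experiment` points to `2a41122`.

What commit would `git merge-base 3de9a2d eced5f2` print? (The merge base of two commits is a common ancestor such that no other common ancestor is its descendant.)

ccdee33

Ancestors of 3de9a2d: {27bfa3c, 3c7bf45, 3de9a2d, 6463d09, 74a357a, 7be5ae4, 871c2d2, 8ad78ba, c361860, c3a910b, ccdee33}.
Ancestors of eced5f2: {3c7bf45, 74a357a, 871c2d2, ccdee33, eced5f2}.
Common ancestors: {3c7bf45, 74a357a, 871c2d2, ccdee33}.
Among these, ccdee33 is not an ancestor of any other common ancestor — it is the merge base.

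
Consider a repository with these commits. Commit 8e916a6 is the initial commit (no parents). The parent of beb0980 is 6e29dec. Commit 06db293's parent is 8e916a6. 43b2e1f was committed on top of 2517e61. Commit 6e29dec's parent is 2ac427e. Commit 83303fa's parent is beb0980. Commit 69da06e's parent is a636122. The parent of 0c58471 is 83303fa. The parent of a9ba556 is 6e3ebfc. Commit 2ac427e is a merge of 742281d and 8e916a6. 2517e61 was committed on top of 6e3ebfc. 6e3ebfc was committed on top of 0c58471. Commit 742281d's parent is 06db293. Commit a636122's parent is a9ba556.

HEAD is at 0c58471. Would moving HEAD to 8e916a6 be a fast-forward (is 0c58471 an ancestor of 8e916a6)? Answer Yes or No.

No

A fast-forward from 0c58471 to 8e916a6 is possible iff 0c58471 is an ancestor of 8e916a6.
Ancestors of 8e916a6: {8e916a6}.
0c58471 is not among them, so fast-forward is not possible.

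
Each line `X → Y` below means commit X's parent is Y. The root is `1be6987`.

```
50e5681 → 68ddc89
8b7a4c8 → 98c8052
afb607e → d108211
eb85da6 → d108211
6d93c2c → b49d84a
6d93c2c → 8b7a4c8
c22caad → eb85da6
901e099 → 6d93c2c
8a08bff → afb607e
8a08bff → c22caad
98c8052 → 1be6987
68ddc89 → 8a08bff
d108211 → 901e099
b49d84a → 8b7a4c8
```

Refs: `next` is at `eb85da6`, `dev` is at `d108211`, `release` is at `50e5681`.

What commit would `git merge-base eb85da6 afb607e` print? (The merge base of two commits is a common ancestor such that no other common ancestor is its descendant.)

d108211

Ancestors of eb85da6: {1be6987, 6d93c2c, 8b7a4c8, 901e099, 98c8052, b49d84a, d108211, eb85da6}.
Ancestors of afb607e: {1be6987, 6d93c2c, 8b7a4c8, 901e099, 98c8052, afb607e, b49d84a, d108211}.
Common ancestors: {1be6987, 6d93c2c, 8b7a4c8, 901e099, 98c8052, b49d84a, d108211}.
Among these, d108211 is not an ancestor of any other common ancestor — it is the merge base.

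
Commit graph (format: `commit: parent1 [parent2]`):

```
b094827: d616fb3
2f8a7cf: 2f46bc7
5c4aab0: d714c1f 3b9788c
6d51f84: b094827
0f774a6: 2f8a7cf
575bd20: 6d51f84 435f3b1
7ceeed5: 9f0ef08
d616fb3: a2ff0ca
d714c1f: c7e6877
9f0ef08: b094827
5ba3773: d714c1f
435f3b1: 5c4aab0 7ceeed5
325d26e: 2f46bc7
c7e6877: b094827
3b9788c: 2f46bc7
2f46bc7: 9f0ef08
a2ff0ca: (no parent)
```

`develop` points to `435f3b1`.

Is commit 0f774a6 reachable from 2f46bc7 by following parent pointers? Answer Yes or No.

No

Ancestors of 2f46bc7: {2f46bc7, 9f0ef08, a2ff0ca, b094827, d616fb3}.
0f774a6 is not in that set, so it is not an ancestor of 2f46bc7.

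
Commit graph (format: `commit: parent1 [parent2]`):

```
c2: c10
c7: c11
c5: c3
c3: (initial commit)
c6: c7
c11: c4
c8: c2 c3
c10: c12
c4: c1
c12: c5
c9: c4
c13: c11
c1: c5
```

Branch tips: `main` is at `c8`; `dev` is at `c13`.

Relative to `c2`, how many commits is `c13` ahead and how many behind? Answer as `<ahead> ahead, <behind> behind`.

4 ahead, 3 behind

Reachable from c13: {c1, c11, c13, c3, c4, c5}.
Reachable from c2: {c10, c12, c2, c3, c5}.
Only in c13's history (ahead): {c1, c11, c13, c4} — 4.
Only in c2's history (behind): {c10, c12, c2} — 3.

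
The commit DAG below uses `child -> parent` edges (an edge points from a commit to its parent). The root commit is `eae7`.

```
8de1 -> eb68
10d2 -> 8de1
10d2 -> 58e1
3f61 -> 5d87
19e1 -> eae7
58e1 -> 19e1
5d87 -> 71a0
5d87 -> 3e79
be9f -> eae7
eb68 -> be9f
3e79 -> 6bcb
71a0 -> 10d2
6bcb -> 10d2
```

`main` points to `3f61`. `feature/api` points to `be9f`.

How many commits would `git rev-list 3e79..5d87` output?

2

Reachable from 5d87: {10d2, 19e1, 3e79, 58e1, 5d87, 6bcb, 71a0, 8de1, be9f, eae7, eb68}.
Reachable from 3e79: {10d2, 19e1, 3e79, 58e1, 6bcb, 8de1, be9f, eae7, eb68}.
In 5d87's history but not 3e79's: {5d87, 71a0} — 2 commits.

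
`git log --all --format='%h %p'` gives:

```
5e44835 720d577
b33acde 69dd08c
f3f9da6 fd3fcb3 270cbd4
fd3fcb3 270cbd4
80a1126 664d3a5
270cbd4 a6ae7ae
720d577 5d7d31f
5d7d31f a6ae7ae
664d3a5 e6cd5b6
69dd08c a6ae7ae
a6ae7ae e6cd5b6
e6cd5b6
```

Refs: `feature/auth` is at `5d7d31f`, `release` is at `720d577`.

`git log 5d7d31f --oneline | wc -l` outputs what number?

3

Walking parent pointers from 5d7d31f: reachable set = {5d7d31f, a6ae7ae, e6cd5b6}.
That is 3 commits.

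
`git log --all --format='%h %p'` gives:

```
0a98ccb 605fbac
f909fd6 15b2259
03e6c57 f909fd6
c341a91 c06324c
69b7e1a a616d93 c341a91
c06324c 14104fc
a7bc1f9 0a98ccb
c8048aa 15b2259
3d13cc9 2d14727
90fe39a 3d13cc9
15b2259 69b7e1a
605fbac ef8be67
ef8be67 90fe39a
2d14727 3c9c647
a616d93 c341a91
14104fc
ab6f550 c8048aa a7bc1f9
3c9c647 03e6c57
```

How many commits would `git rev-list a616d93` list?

Walking parent pointers from a616d93: reachable set = {14104fc, a616d93, c06324c, c341a91}.
That is 4 commits.

4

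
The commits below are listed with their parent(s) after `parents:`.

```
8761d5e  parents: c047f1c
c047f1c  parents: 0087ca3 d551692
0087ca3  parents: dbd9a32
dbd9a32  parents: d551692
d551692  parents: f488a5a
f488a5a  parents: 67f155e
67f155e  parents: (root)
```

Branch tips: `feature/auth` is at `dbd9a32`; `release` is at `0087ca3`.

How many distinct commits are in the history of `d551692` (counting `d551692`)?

Walking parent pointers from d551692: reachable set = {67f155e, d551692, f488a5a}.
That is 3 commits.

3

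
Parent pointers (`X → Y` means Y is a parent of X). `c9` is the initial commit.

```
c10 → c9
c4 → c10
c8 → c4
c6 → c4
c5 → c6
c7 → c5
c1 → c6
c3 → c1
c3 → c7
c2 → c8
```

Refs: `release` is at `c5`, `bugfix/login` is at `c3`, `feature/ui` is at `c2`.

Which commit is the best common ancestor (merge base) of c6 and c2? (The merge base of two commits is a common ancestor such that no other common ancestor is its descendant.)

c4

Ancestors of c6: {c10, c4, c6, c9}.
Ancestors of c2: {c10, c2, c4, c8, c9}.
Common ancestors: {c10, c4, c9}.
Among these, c4 is not an ancestor of any other common ancestor — it is the merge base.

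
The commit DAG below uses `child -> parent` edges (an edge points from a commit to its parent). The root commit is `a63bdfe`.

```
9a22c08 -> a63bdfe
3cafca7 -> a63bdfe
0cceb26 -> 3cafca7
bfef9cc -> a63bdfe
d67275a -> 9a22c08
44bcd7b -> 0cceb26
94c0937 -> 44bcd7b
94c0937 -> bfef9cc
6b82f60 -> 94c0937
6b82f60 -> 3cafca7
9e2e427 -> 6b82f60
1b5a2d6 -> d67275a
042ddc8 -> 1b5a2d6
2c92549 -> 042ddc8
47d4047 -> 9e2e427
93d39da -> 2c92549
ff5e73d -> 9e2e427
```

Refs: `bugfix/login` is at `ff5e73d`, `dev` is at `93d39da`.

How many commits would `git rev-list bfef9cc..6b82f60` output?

5

Reachable from 6b82f60: {0cceb26, 3cafca7, 44bcd7b, 6b82f60, 94c0937, a63bdfe, bfef9cc}.
Reachable from bfef9cc: {a63bdfe, bfef9cc}.
In 6b82f60's history but not bfef9cc's: {0cceb26, 3cafca7, 44bcd7b, 6b82f60, 94c0937} — 5 commits.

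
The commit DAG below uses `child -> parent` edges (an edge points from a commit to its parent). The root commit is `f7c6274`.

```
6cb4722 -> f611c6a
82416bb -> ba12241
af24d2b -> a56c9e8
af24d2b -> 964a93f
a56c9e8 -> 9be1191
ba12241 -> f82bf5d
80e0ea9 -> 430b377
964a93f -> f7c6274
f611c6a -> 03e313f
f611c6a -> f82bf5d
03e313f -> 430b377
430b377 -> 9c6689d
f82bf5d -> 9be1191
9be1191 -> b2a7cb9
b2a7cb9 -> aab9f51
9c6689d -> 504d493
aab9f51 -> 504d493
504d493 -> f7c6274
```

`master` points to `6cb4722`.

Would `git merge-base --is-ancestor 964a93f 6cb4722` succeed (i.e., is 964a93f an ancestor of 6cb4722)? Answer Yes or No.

Ancestors of 6cb4722: {03e313f, 430b377, 504d493, 6cb4722, 9be1191, 9c6689d, aab9f51, b2a7cb9, f611c6a, f7c6274, f82bf5d}.
964a93f is not in that set, so it is not an ancestor of 6cb4722.

No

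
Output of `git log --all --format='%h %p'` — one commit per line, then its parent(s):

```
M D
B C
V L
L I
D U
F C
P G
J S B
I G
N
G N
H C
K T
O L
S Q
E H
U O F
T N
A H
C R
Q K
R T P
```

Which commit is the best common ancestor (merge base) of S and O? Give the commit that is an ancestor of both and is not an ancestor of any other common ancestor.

N

Ancestors of S: {K, N, Q, S, T}.
Ancestors of O: {G, I, L, N, O}.
Common ancestors: {N}.
The only common ancestor is N, so it is the merge base.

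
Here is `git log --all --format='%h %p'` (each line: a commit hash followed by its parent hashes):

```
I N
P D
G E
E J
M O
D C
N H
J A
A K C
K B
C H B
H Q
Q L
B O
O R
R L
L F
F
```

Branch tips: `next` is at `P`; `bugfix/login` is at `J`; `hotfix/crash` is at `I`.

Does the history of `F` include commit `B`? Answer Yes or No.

Ancestors of F: {F}.
B is not in that set, so it is not an ancestor of F.

No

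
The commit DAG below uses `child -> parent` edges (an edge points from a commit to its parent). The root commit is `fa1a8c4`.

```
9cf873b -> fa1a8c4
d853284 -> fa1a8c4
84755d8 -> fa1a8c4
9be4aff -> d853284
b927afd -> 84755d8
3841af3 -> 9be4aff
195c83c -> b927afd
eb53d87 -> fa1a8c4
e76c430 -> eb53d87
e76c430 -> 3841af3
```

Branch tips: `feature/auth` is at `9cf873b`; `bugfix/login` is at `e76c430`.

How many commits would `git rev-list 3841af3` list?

Walking parent pointers from 3841af3: reachable set = {3841af3, 9be4aff, d853284, fa1a8c4}.
That is 4 commits.

4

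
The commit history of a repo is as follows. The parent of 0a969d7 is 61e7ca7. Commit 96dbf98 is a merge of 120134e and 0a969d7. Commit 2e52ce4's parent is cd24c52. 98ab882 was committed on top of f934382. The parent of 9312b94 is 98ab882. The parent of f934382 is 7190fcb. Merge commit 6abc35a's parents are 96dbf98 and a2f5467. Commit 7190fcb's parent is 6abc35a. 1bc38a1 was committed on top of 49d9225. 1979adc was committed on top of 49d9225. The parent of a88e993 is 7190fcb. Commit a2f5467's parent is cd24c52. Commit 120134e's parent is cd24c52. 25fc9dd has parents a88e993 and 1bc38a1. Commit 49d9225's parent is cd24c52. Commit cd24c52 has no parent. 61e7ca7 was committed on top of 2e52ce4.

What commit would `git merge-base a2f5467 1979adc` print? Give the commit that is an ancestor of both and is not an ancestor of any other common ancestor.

cd24c52

Ancestors of a2f5467: {a2f5467, cd24c52}.
Ancestors of 1979adc: {1979adc, 49d9225, cd24c52}.
Common ancestors: {cd24c52}.
The only common ancestor is cd24c52, so it is the merge base.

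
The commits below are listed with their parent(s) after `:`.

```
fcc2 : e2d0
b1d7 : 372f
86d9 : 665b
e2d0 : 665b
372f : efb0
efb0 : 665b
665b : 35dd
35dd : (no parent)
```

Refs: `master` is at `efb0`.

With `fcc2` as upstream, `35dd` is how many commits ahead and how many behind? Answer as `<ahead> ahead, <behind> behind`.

0 ahead, 3 behind

Reachable from 35dd: {35dd}.
Reachable from fcc2: {35dd, 665b, e2d0, fcc2}.
Only in 35dd's history (ahead): {} — 0.
Only in fcc2's history (behind): {665b, e2d0, fcc2} — 3.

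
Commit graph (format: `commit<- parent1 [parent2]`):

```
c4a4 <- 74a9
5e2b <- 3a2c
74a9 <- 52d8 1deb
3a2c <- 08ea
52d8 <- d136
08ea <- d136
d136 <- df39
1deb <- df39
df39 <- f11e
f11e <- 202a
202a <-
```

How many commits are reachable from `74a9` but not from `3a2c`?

Reachable from 74a9: {1deb, 202a, 52d8, 74a9, d136, df39, f11e}.
Reachable from 3a2c: {08ea, 202a, 3a2c, d136, df39, f11e}.
In 74a9's history but not 3a2c's: {1deb, 52d8, 74a9} — 3 commits.

3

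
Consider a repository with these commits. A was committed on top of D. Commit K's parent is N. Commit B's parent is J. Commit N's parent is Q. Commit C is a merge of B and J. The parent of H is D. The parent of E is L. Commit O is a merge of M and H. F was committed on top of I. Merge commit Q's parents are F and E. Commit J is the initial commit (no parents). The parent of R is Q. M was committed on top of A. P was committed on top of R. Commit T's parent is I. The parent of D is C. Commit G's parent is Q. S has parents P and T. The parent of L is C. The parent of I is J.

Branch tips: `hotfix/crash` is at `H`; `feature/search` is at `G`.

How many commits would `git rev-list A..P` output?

Reachable from P: {B, C, E, F, I, J, L, P, Q, R}.
Reachable from A: {A, B, C, D, J}.
In P's history but not A's: {E, F, I, L, P, Q, R} — 7 commits.

7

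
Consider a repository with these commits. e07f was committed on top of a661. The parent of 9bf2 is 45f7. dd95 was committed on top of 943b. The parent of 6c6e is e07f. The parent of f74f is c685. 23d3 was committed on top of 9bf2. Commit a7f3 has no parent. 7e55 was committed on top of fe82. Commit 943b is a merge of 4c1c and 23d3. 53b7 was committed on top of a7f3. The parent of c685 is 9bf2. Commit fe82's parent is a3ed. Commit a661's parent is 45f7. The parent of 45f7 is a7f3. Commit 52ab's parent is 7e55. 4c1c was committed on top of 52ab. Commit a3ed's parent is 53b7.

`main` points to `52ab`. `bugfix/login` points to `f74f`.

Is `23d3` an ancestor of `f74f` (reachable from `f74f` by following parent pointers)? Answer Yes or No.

No

Ancestors of f74f: {45f7, 9bf2, a7f3, c685, f74f}.
23d3 is not in that set, so it is not an ancestor of f74f.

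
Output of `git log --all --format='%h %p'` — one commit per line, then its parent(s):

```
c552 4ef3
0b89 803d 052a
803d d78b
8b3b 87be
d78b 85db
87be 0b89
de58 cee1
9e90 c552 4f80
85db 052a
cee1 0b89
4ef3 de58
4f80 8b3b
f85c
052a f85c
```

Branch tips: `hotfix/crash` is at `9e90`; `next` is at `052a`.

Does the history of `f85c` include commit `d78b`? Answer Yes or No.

Ancestors of f85c: {f85c}.
d78b is not in that set, so it is not an ancestor of f85c.

No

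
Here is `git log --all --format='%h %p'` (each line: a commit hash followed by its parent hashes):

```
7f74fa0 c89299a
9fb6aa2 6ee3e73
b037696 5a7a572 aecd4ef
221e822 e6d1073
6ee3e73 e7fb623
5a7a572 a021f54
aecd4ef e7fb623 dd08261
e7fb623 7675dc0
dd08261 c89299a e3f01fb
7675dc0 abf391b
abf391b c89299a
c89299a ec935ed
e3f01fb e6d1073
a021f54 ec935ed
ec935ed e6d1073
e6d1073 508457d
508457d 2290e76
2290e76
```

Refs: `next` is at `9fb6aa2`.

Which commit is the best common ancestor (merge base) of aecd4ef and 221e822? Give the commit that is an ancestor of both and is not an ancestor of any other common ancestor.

e6d1073

Ancestors of aecd4ef: {2290e76, 508457d, 7675dc0, abf391b, aecd4ef, c89299a, dd08261, e3f01fb, e6d1073, e7fb623, ec935ed}.
Ancestors of 221e822: {221e822, 2290e76, 508457d, e6d1073}.
Common ancestors: {2290e76, 508457d, e6d1073}.
Among these, e6d1073 is not an ancestor of any other common ancestor — it is the merge base.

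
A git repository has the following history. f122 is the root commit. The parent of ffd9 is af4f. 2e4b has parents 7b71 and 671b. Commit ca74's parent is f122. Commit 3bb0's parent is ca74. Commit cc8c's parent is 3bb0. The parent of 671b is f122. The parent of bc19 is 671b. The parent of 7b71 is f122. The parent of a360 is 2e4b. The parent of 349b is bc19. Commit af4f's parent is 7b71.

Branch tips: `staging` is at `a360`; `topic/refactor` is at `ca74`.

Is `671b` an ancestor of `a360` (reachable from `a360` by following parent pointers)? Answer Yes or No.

Yes

Ancestors of a360 (commits reachable by following parents): {2e4b, 671b, 7b71, a360, f122}.
671b is in that set, so it is an ancestor of a360.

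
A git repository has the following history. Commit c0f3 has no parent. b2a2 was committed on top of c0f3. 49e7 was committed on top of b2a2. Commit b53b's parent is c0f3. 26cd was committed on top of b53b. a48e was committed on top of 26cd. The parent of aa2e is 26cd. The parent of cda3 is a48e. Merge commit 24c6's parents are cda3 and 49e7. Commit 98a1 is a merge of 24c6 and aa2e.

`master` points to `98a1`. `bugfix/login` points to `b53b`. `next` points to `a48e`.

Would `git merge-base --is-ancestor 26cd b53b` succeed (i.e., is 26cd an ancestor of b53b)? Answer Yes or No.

Ancestors of b53b: {b53b, c0f3}.
26cd is not in that set, so it is not an ancestor of b53b.

No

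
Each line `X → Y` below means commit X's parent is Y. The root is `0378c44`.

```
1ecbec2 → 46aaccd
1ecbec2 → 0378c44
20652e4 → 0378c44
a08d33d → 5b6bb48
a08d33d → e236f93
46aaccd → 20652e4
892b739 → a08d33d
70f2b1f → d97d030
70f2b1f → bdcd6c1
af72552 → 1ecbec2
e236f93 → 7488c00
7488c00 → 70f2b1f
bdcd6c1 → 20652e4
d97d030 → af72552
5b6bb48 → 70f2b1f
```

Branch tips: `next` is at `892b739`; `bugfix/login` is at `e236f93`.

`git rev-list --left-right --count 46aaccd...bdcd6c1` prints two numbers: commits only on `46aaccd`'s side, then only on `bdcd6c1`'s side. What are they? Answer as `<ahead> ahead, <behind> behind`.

1 ahead, 1 behind

Reachable from 46aaccd: {0378c44, 20652e4, 46aaccd}.
Reachable from bdcd6c1: {0378c44, 20652e4, bdcd6c1}.
Only in 46aaccd's history (ahead): {46aaccd} — 1.
Only in bdcd6c1's history (behind): {bdcd6c1} — 1.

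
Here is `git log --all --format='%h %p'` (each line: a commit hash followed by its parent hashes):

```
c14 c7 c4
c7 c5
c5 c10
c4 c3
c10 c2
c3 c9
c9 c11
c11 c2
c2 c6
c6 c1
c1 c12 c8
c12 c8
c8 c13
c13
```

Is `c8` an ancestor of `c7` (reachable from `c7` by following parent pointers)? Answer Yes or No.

Ancestors of c7 (commits reachable by following parents): {c1, c10, c12, c13, c2, c5, c6, c7, c8}.
c8 is in that set, so it is an ancestor of c7.

Yes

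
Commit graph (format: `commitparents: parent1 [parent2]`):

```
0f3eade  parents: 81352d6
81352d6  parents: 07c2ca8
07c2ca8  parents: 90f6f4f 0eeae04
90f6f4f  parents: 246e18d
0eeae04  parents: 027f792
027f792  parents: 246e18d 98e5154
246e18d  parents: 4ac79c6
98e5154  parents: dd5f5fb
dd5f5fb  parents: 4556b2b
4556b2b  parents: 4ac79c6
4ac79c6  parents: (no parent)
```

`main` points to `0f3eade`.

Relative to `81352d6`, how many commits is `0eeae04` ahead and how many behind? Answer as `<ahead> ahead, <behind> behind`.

Reachable from 0eeae04: {027f792, 0eeae04, 246e18d, 4556b2b, 4ac79c6, 98e5154, dd5f5fb}.
Reachable from 81352d6: {027f792, 07c2ca8, 0eeae04, 246e18d, 4556b2b, 4ac79c6, 81352d6, 90f6f4f, 98e5154, dd5f5fb}.
Only in 0eeae04's history (ahead): {} — 0.
Only in 81352d6's history (behind): {07c2ca8, 81352d6, 90f6f4f} — 3.

0 ahead, 3 behind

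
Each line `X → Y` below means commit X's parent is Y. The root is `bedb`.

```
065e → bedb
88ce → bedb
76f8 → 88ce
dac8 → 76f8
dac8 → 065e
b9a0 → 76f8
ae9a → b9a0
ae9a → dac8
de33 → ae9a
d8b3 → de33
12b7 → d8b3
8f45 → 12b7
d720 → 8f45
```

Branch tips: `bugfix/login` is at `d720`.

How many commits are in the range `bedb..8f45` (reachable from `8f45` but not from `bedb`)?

10

Reachable from 8f45: {065e, 12b7, 76f8, 88ce, 8f45, ae9a, b9a0, bedb, d8b3, dac8, de33}.
Reachable from bedb: {bedb}.
In 8f45's history but not bedb's: {065e, 12b7, 76f8, 88ce, 8f45, ae9a, b9a0, d8b3, dac8, de33} — 10 commits.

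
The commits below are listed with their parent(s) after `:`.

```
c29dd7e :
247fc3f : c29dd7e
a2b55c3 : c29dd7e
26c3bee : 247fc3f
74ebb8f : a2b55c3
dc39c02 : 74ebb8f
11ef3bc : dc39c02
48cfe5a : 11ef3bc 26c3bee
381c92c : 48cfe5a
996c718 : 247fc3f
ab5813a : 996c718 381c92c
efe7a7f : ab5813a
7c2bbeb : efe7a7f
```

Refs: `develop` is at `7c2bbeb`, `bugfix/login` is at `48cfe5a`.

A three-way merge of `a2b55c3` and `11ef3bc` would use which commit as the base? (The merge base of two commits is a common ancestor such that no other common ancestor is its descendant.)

Ancestors of a2b55c3: {a2b55c3, c29dd7e}.
Ancestors of 11ef3bc: {11ef3bc, 74ebb8f, a2b55c3, c29dd7e, dc39c02}.
Common ancestors: {a2b55c3, c29dd7e}.
Among these, a2b55c3 is not an ancestor of any other common ancestor — it is the merge base.

a2b55c3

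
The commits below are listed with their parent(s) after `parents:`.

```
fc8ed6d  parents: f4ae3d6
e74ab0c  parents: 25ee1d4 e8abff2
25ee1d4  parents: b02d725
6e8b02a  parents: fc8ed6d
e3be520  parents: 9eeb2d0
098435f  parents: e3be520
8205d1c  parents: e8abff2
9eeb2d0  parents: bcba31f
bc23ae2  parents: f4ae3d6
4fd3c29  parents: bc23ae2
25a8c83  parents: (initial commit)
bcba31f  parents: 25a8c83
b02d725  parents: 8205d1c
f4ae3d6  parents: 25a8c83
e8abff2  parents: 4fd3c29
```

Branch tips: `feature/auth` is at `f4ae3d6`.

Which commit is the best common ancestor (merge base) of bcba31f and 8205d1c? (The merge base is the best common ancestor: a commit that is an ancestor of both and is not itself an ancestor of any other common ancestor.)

25a8c83

Ancestors of bcba31f: {25a8c83, bcba31f}.
Ancestors of 8205d1c: {25a8c83, 4fd3c29, 8205d1c, bc23ae2, e8abff2, f4ae3d6}.
Common ancestors: {25a8c83}.
The only common ancestor is 25a8c83, so it is the merge base.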